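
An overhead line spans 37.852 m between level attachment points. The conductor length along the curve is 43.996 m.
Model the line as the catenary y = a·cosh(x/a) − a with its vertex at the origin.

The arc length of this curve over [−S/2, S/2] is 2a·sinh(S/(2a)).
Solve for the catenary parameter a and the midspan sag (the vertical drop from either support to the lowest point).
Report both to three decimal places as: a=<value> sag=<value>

seed: a₀ = √(S³/(24(L−S))) = √(37.852³/(24·6.144)) = 19.177943
iter 1: u=0.986863  f(a)=+3.062e-01  f'(a)=-7.053e-01  a ← 19.177943 − (+3.062e-01/-7.053e-01) = 19.612075
iter 2: u=0.965018  f(a)=+1.071e-02  f'(a)=-6.568e-01  a ← 19.612075 − (+1.071e-02/-6.568e-01) = 19.628375
iter 3: u=0.964216  f(a)=+1.414e-05  f'(a)=-6.551e-01  a ← 19.628375 − (+1.414e-05/-6.551e-01) = 19.628397
iter 4: u=0.964215  f(a)=+2.473e-11  f'(a)=-6.551e-01  a ← 19.628397 − (+2.473e-11/-6.551e-01) = 19.628397
iter 5: u=0.964215  f(a)=+0.000e+00  f'(a)=-6.551e-01  a ← 19.628397 − (+0.000e+00/-6.551e-01) = 19.628397
converged: |Δa| < 1e-12 after 5 iterations
sag = a·(cosh(S/(2a)) − 1) = 19.628397·(cosh(0.964215) − 1) = 9.853563
T_max/T_min = cosh(S/(2a)) = 1.502005

a=19.628 sag=9.854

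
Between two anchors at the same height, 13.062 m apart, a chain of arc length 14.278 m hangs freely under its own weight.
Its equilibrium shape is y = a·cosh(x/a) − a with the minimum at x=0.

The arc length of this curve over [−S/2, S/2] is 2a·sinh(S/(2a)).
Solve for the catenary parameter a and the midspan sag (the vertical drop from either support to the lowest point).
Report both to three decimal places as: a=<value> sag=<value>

seed: a₀ = √(S³/(24(L−S))) = √(13.062³/(24·1.216)) = 8.738605
iter 1: u=0.747373  f(a)=+3.442e-02  f'(a)=-2.942e-01  a ← 8.738605 − (+3.442e-02/-2.942e-01) = 8.855601
iter 2: u=0.737499  f(a)=+7.034e-04  f'(a)=-2.823e-01  a ← 8.855601 − (+7.034e-04/-2.823e-01) = 8.858093
iter 3: u=0.737292  f(a)=+3.074e-07  f'(a)=-2.820e-01  a ← 8.858093 − (+3.074e-07/-2.820e-01) = 8.858094
iter 4: u=0.737292  f(a)=+5.507e-14  f'(a)=-2.820e-01  a ← 8.858094 − (+5.507e-14/-2.820e-01) = 8.858094
converged: |Δa| < 1e-12 after 4 iterations
sag = a·(cosh(S/(2a)) − 1) = 8.858094·(cosh(0.737292) − 1) = 2.518687
T_max/T_min = cosh(S/(2a)) = 1.284337

a=8.858 sag=2.519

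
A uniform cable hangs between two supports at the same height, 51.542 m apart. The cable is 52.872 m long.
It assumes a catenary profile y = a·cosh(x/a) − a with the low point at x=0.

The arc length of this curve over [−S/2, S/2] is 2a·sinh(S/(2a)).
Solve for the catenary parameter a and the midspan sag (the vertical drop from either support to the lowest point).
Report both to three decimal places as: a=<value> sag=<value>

a=65.747 sag=5.116

seed: a₀ = √(S³/(24(L−S))) = √(51.542³/(24·1.330)) = 65.495349
iter 1: u=0.393478  f(a)=+1.033e-02  f'(a)=-4.125e-02  a ← 65.495349 − (+1.033e-02/-4.125e-02) = 65.745893
iter 2: u=0.391979  f(a)=+5.960e-05  f'(a)=-4.077e-02  a ← 65.745893 − (+5.960e-05/-4.077e-02) = 65.747355
iter 3: u=0.391970  f(a)=+2.008e-09  f'(a)=-4.077e-02  a ← 65.747355 − (+2.008e-09/-4.077e-02) = 65.747355
iter 4: u=0.391970  f(a)=+0.000e+00  f'(a)=-4.077e-02  a ← 65.747355 − (+0.000e+00/-4.077e-02) = 65.747355
converged: |Δa| < 1e-12 after 4 iterations
sag = a·(cosh(S/(2a)) − 1) = 65.747355·(cosh(0.391970) − 1) = 5.115730
T_max/T_min = cosh(S/(2a)) = 1.077809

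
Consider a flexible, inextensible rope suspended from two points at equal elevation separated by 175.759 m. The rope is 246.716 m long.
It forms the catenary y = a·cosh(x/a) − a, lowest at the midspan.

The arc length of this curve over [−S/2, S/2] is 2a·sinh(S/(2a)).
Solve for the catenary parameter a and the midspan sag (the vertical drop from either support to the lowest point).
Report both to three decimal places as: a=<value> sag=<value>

seed: a₀ = √(S³/(24(L−S))) = √(175.759³/(24·70.957)) = 56.464192
iter 1: u=1.556376  f(a)=+9.107e+00  f'(a)=-3.177e+00  a ← 56.464192 − (+9.107e+00/-3.177e+00) = 59.330403
iter 2: u=1.481188  f(a)=+7.393e-01  f'(a)=-2.680e+00  a ← 59.330403 − (+7.393e-01/-2.680e+00) = 59.606227
iter 3: u=1.474334  f(a)=+5.825e-03  f'(a)=-2.638e+00  a ← 59.606227 − (+5.825e-03/-2.638e+00) = 59.608435
iter 4: u=1.474280  f(a)=+3.678e-07  f'(a)=-2.638e+00  a ← 59.608435 − (+3.678e-07/-2.638e+00) = 59.608435
iter 5: u=1.474280  f(a)=+0.000e+00  f'(a)=-2.638e+00  a ← 59.608435 − (+0.000e+00/-2.638e+00) = 59.608435
converged: |Δa| < 1e-12 after 5 iterations
sag = a·(cosh(S/(2a)) − 1) = 59.608435·(cosh(1.474280) − 1) = 77.396534
T_max/T_min = cosh(S/(2a)) = 2.298416

a=59.608 sag=77.397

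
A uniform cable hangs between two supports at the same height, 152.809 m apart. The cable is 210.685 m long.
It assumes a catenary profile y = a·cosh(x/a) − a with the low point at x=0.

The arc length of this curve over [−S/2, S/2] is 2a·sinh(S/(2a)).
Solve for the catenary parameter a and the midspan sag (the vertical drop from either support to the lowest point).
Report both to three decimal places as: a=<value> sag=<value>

seed: a₀ = √(S³/(24(L−S))) = √(152.809³/(24·57.876)) = 50.683725
iter 1: u=1.507476  f(a)=+6.943e+00  f'(a)=-2.847e+00  a ← 50.683725 − (+6.943e+00/-2.847e+00) = 53.122790
iter 2: u=1.438262  f(a)=+5.327e-01  f'(a)=-2.425e+00  a ← 53.122790 − (+5.327e-01/-2.425e+00) = 53.342427
iter 3: u=1.432340  f(a)=+3.711e-03  f'(a)=-2.392e+00  a ← 53.342427 − (+3.711e-03/-2.392e+00) = 53.343979
iter 4: u=1.432298  f(a)=+1.829e-07  f'(a)=-2.391e+00  a ← 53.343979 − (+1.829e-07/-2.391e+00) = 53.343979
iter 5: u=1.432298  f(a)=+5.684e-14  f'(a)=-2.391e+00  a ← 53.343979 − (+5.684e-14/-2.391e+00) = 53.343979
converged: |Δa| < 1e-12 after 5 iterations
sag = a·(cosh(S/(2a)) − 1) = 53.343979·(cosh(1.432298) − 1) = 64.734903
T_max/T_min = cosh(S/(2a)) = 2.213537

a=53.344 sag=64.735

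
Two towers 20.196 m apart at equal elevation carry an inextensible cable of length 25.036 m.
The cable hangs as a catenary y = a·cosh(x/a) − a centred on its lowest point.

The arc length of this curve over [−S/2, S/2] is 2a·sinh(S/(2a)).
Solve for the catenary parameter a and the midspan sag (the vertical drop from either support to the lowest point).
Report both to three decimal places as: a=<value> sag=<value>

a=8.709 sag=6.541

seed: a₀ = √(S³/(24(L−S))) = √(20.196³/(24·4.840)) = 8.421118
iter 1: u=1.199128  f(a)=+3.601e-01  f'(a)=-1.323e+00  a ← 8.421118 − (+3.601e-01/-1.323e+00) = 8.693222
iter 2: u=1.161595  f(a)=+1.819e-02  f'(a)=-1.193e+00  a ← 8.693222 − (+1.819e-02/-1.193e+00) = 8.708472
iter 3: u=1.159560  f(a)=+5.189e-05  f'(a)=-1.186e+00  a ← 8.708472 − (+5.189e-05/-1.186e+00) = 8.708516
iter 4: u=1.159555  f(a)=+4.247e-10  f'(a)=-1.186e+00  a ← 8.708516 − (+4.247e-10/-1.186e+00) = 8.708516
iter 5: u=1.159555  f(a)=+0.000e+00  f'(a)=-1.186e+00  a ← 8.708516 − (+0.000e+00/-1.186e+00) = 8.708516
converged: |Δa| < 1e-12 after 5 iterations
sag = a·(cosh(S/(2a)) − 1) = 8.708516·(cosh(1.159555) − 1) = 6.540700
T_max/T_min = cosh(S/(2a)) = 1.751069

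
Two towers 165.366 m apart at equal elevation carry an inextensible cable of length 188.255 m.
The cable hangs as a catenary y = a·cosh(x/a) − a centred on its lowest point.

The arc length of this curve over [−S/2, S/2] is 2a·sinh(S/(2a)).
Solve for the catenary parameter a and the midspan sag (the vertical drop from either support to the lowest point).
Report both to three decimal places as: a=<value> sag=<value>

seed: a₀ = √(S³/(24(L−S))) = √(165.366³/(24·22.889)) = 90.729873
iter 1: u=0.911310  f(a)=+9.695e-01  f'(a)=-5.477e-01  a ← 90.729873 − (+9.695e-01/-5.477e-01) = 92.499875
iter 2: u=0.893871  f(a)=+2.910e-02  f'(a)=-5.153e-01  a ← 92.499875 − (+2.910e-02/-5.153e-01) = 92.556341
iter 3: u=0.893326  f(a)=+2.801e-05  f'(a)=-5.143e-01  a ← 92.556341 − (+2.801e-05/-5.143e-01) = 92.556396
iter 4: u=0.893326  f(a)=+2.598e-11  f'(a)=-5.143e-01  a ← 92.556396 − (+2.598e-11/-5.143e-01) = 92.556396
converged: |Δa| < 1e-12 after 4 iterations
sag = a·(cosh(S/(2a)) − 1) = 92.556396·(cosh(0.893326) − 1) = 39.453728
T_max/T_min = cosh(S/(2a)) = 1.426267

a=92.556 sag=39.454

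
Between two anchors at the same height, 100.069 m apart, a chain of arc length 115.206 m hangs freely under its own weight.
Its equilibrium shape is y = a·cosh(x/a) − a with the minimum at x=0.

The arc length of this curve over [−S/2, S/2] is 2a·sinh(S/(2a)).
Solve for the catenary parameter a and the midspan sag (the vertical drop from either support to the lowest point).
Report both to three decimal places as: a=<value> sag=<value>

seed: a₀ = √(S³/(24(L−S))) = √(100.069³/(24·15.137)) = 52.519891
iter 1: u=0.952677  f(a)=+7.019e-01  f'(a)=-6.305e-01  a ← 52.519891 − (+7.019e-01/-6.305e-01) = 53.633258
iter 2: u=0.932901  f(a)=+2.294e-02  f'(a)=-5.899e-01  a ← 53.633258 − (+2.294e-02/-5.899e-01) = 53.672151
iter 3: u=0.932225  f(a)=+2.634e-05  f'(a)=-5.885e-01  a ← 53.672151 − (+2.634e-05/-5.885e-01) = 53.672196
iter 4: u=0.932224  f(a)=+3.480e-11  f'(a)=-5.885e-01  a ← 53.672196 − (+3.480e-11/-5.885e-01) = 53.672196
iter 5: u=0.932224  f(a)=+1.421e-14  f'(a)=-5.885e-01  a ← 53.672196 − (+1.421e-14/-5.885e-01) = 53.672196
converged: |Δa| < 1e-12 after 5 iterations
sag = a·(cosh(S/(2a)) − 1) = 53.672196·(cosh(0.932224) − 1) = 25.060327
T_max/T_min = cosh(S/(2a)) = 1.466915

a=53.672 sag=25.060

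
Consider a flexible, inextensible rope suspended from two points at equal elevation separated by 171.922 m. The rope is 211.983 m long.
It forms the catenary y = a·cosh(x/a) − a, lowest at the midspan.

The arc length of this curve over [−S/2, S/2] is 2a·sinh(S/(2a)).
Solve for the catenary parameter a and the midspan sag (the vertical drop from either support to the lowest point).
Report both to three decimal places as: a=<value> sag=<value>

seed: a₀ = √(S³/(24(L−S))) = √(171.922³/(24·40.061)) = 72.699374
iter 1: u=1.182417  f(a)=+2.896e+00  f'(a)=-1.264e+00  a ← 72.699374 − (+2.896e+00/-1.264e+00) = 74.990002
iter 2: u=1.146299  f(a)=+1.425e-01  f'(a)=-1.142e+00  a ← 74.990002 − (+1.425e-01/-1.142e+00) = 75.114720
iter 3: u=1.144396  f(a)=+3.845e-04  f'(a)=-1.136e+00  a ← 75.114720 − (+3.845e-04/-1.136e+00) = 75.115058
iter 4: u=1.144391  f(a)=+2.818e-09  f'(a)=-1.136e+00  a ← 75.115058 − (+2.818e-09/-1.136e+00) = 75.115058
iter 5: u=1.144391  f(a)=+5.684e-14  f'(a)=-1.136e+00  a ← 75.115058 − (+5.684e-14/-1.136e+00) = 75.115058
converged: |Δa| < 1e-12 after 5 iterations
sag = a·(cosh(S/(2a)) − 1) = 75.115058·(cosh(1.144391) − 1) = 54.794410
T_max/T_min = cosh(S/(2a)) = 1.729473

a=75.115 sag=54.794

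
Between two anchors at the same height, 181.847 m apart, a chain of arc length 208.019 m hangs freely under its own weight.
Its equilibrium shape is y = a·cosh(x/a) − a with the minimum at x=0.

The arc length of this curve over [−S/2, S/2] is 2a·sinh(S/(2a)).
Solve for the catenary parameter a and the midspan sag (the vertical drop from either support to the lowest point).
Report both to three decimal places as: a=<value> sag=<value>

seed: a₀ = √(S³/(24(L−S))) = √(181.847³/(24·26.172)) = 97.844211
iter 1: u=0.929268  f(a)=+1.154e+00  f'(a)=-5.826e-01  a ← 97.844211 − (+1.154e+00/-5.826e-01) = 99.824141
iter 2: u=0.910837  f(a)=+3.594e-02  f'(a)=-5.468e-01  a ← 99.824141 − (+3.594e-02/-5.468e-01) = 99.889874
iter 3: u=0.910237  f(a)=+3.739e-05  f'(a)=-5.457e-01  a ← 99.889874 − (+3.739e-05/-5.457e-01) = 99.889942
iter 4: u=0.910237  f(a)=+4.050e-11  f'(a)=-5.457e-01  a ← 99.889942 − (+4.050e-11/-5.457e-01) = 99.889942
converged: |Δa| < 1e-12 after 4 iterations
sag = a·(cosh(S/(2a)) − 1) = 99.889942·(cosh(0.910237) − 1) = 44.318160
T_max/T_min = cosh(S/(2a)) = 1.443670

a=99.890 sag=44.318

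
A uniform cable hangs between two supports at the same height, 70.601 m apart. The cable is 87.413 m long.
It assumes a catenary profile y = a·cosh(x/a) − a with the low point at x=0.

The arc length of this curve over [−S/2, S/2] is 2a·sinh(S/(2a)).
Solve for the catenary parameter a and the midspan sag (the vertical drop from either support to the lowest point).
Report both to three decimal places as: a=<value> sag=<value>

seed: a₀ = √(S³/(24(L−S))) = √(70.601³/(24·16.812)) = 29.532551
iter 1: u=1.195308  f(a)=+1.243e+00  f'(a)=-1.310e+00  a ← 29.532551 − (+1.243e+00/-1.310e+00) = 30.481366
iter 2: u=1.158101  f(a)=+6.240e-02  f'(a)=-1.181e+00  a ← 30.481366 − (+6.240e-02/-1.181e+00) = 30.534194
iter 3: u=1.156097  f(a)=+1.758e-04  f'(a)=-1.175e+00  a ← 30.534194 − (+1.758e-04/-1.175e+00) = 30.534344
iter 4: u=1.156092  f(a)=+1.403e-09  f'(a)=-1.175e+00  a ← 30.534344 − (+1.403e-09/-1.175e+00) = 30.534344
iter 5: u=1.156092  f(a)=-1.421e-14  f'(a)=-1.175e+00  a ← 30.534344 − (-1.421e-14/-1.175e+00) = 30.534344
converged: |Δa| < 1e-12 after 5 iterations
sag = a·(cosh(S/(2a)) − 1) = 30.534344·(cosh(1.156092) − 1) = 22.781735
T_max/T_min = cosh(S/(2a)) = 1.746102

a=30.534 sag=22.782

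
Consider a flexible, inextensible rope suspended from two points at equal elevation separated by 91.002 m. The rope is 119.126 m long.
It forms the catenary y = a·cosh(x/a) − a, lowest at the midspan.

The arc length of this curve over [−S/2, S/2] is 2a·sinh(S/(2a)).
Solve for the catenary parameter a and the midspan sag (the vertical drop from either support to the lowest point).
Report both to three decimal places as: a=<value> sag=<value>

a=34.865 sag=34.152

seed: a₀ = √(S³/(24(L−S))) = √(91.002³/(24·28.124)) = 33.414290
iter 1: u=1.361723  f(a)=+2.726e+00  f'(a)=-2.017e+00  a ← 33.414290 − (+2.726e+00/-2.017e+00) = 34.765696
iter 2: u=1.308790  f(a)=+1.741e-01  f'(a)=-1.767e+00  a ← 34.765696 − (+1.741e-01/-1.767e+00) = 34.864225
iter 3: u=1.305091  f(a)=+8.172e-04  f'(a)=-1.750e+00  a ← 34.864225 − (+8.172e-04/-1.750e+00) = 34.864692
iter 4: u=1.305074  f(a)=+1.820e-08  f'(a)=-1.750e+00  a ← 34.864692 − (+1.820e-08/-1.750e+00) = 34.864692
iter 5: u=1.305074  f(a)=+1.421e-14  f'(a)=-1.750e+00  a ← 34.864692 − (+1.421e-14/-1.750e+00) = 34.864692
converged: |Δa| < 1e-12 after 5 iterations
sag = a·(cosh(S/(2a)) − 1) = 34.864692·(cosh(1.305074) − 1) = 34.151956
T_max/T_min = cosh(S/(2a)) = 1.979557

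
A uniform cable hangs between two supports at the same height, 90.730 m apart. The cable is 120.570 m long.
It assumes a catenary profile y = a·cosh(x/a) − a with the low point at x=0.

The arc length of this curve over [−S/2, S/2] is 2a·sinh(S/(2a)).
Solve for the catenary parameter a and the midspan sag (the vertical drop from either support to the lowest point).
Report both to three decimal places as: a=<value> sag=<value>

a=33.780 sag=35.324

seed: a₀ = √(S³/(24(L−S))) = √(90.730³/(24·29.840)) = 32.293962
iter 1: u=1.404752  f(a)=+3.086e+00  f'(a)=-2.239e+00  a ← 32.293962 − (+3.086e+00/-2.239e+00) = 33.672211
iter 2: u=1.347253  f(a)=+2.086e-01  f'(a)=-1.946e+00  a ← 33.672211 − (+2.086e-01/-1.946e+00) = 33.779395
iter 3: u=1.342978  f(a)=+1.105e-03  f'(a)=-1.925e+00  a ← 33.779395 − (+1.105e-03/-1.925e+00) = 33.779969
iter 4: u=1.342956  f(a)=+3.140e-08  f'(a)=-1.925e+00  a ← 33.779969 − (+3.140e-08/-1.925e+00) = 33.779969
iter 5: u=1.342956  f(a)=+1.421e-14  f'(a)=-1.925e+00  a ← 33.779969 − (+1.421e-14/-1.925e+00) = 33.779969
converged: |Δa| < 1e-12 after 5 iterations
sag = a·(cosh(S/(2a)) − 1) = 33.779969·(cosh(1.342956) − 1) = 35.324065
T_max/T_min = cosh(S/(2a)) = 2.045710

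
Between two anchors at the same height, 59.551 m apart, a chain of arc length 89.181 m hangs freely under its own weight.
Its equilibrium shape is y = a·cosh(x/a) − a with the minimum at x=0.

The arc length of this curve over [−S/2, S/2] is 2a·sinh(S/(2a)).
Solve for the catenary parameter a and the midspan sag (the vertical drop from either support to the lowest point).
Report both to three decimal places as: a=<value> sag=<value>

a=18.396 sag=29.840

seed: a₀ = √(S³/(24(L−S))) = √(59.551³/(24·29.630)) = 17.233050
iter 1: u=1.727814  f(a)=+4.751e+00  f'(a)=-4.581e+00  a ← 17.233050 − (+4.751e+00/-4.581e+00) = 18.270052
iter 2: u=1.629744  f(a)=+4.626e-01  f'(a)=-3.729e+00  a ← 18.270052 − (+4.626e-01/-3.729e+00) = 18.394114
iter 3: u=1.618752  f(a)=+5.431e-03  f'(a)=-3.642e+00  a ← 18.394114 − (+5.431e-03/-3.642e+00) = 18.395605
iter 4: u=1.618620  f(a)=+7.680e-07  f'(a)=-3.641e+00  a ← 18.395605 − (+7.680e-07/-3.641e+00) = 18.395605
iter 5: u=1.618620  f(a)=+2.842e-14  f'(a)=-3.641e+00  a ← 18.395605 − (+2.842e-14/-3.641e+00) = 18.395605
converged: |Δa| < 1e-12 after 5 iterations
sag = a·(cosh(S/(2a)) − 1) = 18.395605·(cosh(1.618620) − 1) = 29.840387
T_max/T_min = cosh(S/(2a)) = 2.622148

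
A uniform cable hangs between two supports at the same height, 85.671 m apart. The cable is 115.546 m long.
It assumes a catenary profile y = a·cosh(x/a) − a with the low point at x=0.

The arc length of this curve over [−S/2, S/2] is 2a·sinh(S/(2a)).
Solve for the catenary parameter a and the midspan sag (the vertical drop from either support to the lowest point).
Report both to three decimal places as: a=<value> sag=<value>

seed: a₀ = √(S³/(24(L−S))) = √(85.671³/(24·29.875)) = 29.613598
iter 1: u=1.446481  f(a)=+3.286e+00  f'(a)=-2.473e+00  a ← 29.613598 − (+3.286e+00/-2.473e+00) = 30.942435
iter 2: u=1.384361  f(a)=+2.341e-01  f'(a)=-2.132e+00  a ← 30.942435 − (+2.341e-01/-2.132e+00) = 31.052252
iter 3: u=1.379465  f(a)=+1.390e-03  f'(a)=-2.106e+00  a ← 31.052252 − (+1.390e-03/-2.106e+00) = 31.052912
iter 4: u=1.379436  f(a)=+4.964e-08  f'(a)=-2.106e+00  a ← 31.052912 − (+4.964e-08/-2.106e+00) = 31.052912
iter 5: u=1.379436  f(a)=-1.421e-14  f'(a)=-2.106e+00  a ← 31.052912 − (-1.421e-14/-2.106e+00) = 31.052912
converged: |Δa| < 1e-12 after 5 iterations
sag = a·(cosh(S/(2a)) − 1) = 31.052912·(cosh(1.379436) − 1) = 34.536743
T_max/T_min = cosh(S/(2a)) = 2.112190

a=31.053 sag=34.537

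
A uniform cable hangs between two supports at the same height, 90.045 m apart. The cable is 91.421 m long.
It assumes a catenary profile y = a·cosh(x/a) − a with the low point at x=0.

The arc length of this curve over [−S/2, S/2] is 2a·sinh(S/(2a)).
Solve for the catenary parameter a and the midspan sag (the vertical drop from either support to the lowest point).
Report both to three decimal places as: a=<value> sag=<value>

seed: a₀ = √(S³/(24(L−S))) = √(90.045³/(24·1.376)) = 148.687536
iter 1: u=0.302799  f(a)=+6.322e-03  f'(a)=-1.868e-02  a ← 148.687536 − (+6.322e-03/-1.868e-02) = 149.025988
iter 2: u=0.302112  f(a)=+2.165e-05  f'(a)=-1.855e-02  a ← 149.025988 − (+2.165e-05/-1.855e-02) = 149.027155
iter 3: u=0.302109  f(a)=+2.559e-10  f'(a)=-1.855e-02  a ← 149.027155 − (+2.559e-10/-1.855e-02) = 149.027155
iter 4: u=0.302109  f(a)=+0.000e+00  f'(a)=-1.855e-02  a ← 149.027155 − (+0.000e+00/-1.855e-02) = 149.027155
converged: |Δa| < 1e-12 after 4 iterations
sag = a·(cosh(S/(2a)) − 1) = 149.027155·(cosh(0.302109) − 1) = 6.852743
T_max/T_min = cosh(S/(2a)) = 1.045983

a=149.027 sag=6.853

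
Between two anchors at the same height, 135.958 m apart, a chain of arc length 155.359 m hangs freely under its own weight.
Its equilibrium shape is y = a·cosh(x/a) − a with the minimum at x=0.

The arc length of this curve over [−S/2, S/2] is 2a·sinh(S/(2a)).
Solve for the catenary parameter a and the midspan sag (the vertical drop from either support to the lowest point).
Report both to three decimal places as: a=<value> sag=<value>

seed: a₀ = √(S³/(24(L−S))) = √(135.958³/(24·19.401)) = 73.466521
iter 1: u=0.925306  f(a)=+8.477e-01  f'(a)=-5.748e-01  a ← 73.466521 − (+8.477e-01/-5.748e-01) = 74.941303
iter 2: u=0.907097  f(a)=+2.620e-02  f'(a)=-5.398e-01  a ← 74.941303 − (+2.620e-02/-5.398e-01) = 74.989840
iter 3: u=0.906509  f(a)=+2.679e-05  f'(a)=-5.386e-01  a ← 74.989840 − (+2.679e-05/-5.386e-01) = 74.989890
iter 4: u=0.906509  f(a)=+2.808e-11  f'(a)=-5.386e-01  a ← 74.989890 − (+2.808e-11/-5.386e-01) = 74.989890
converged: |Δa| < 1e-12 after 4 iterations
sag = a·(cosh(S/(2a)) − 1) = 74.989890·(cosh(0.906509) − 1) = 32.980422
T_max/T_min = cosh(S/(2a)) = 1.439798

a=74.990 sag=32.980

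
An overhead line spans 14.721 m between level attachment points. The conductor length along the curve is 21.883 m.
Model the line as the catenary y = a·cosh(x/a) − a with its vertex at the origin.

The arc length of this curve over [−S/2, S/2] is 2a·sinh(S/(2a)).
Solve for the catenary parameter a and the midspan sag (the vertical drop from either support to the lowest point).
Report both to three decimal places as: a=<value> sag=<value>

a=4.593 sag=7.274

seed: a₀ = √(S³/(24(L−S))) = √(14.721³/(24·7.162)) = 4.308074
iter 1: u=1.708536  f(a)=+1.121e+00  f'(a)=-4.402e+00  a ← 4.308074 − (+1.121e+00/-4.402e+00) = 4.562713
iter 2: u=1.613185  f(a)=+1.071e-01  f'(a)=-3.598e+00  a ← 4.562713 − (+1.071e-01/-3.598e+00) = 4.592473
iter 3: u=1.602731  f(a)=+1.205e-03  f'(a)=-3.518e+00  a ← 4.592473 − (+1.205e-03/-3.518e+00) = 4.592815
iter 4: u=1.602612  f(a)=+1.563e-07  f'(a)=-3.517e+00  a ← 4.592815 − (+1.563e-07/-3.517e+00) = 4.592815
iter 5: u=1.602612  f(a)=+3.553e-15  f'(a)=-3.517e+00  a ← 4.592815 − (+3.553e-15/-3.517e+00) = 4.592815
converged: |Δa| < 1e-12 after 5 iterations
sag = a·(cosh(S/(2a)) − 1) = 4.592815·(cosh(1.602612) − 1) = 7.273539
T_max/T_min = cosh(S/(2a)) = 2.583678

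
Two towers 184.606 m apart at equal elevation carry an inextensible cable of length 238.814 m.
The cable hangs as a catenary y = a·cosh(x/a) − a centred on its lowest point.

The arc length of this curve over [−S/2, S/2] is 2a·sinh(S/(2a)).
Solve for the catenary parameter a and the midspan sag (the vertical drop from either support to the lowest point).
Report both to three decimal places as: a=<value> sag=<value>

seed: a₀ = √(S³/(24(L−S))) = √(184.606³/(24·54.208)) = 69.539475
iter 1: u=1.327347  f(a)=+4.981e+00  f'(a)=-1.852e+00  a ← 69.539475 − (+4.981e+00/-1.852e+00) = 72.229376
iter 2: u=1.277915  f(a)=+3.036e-01  f'(a)=-1.632e+00  a ← 72.229376 − (+3.036e-01/-1.632e+00) = 72.415371
iter 3: u=1.274633  f(a)=+1.290e-03  f'(a)=-1.618e+00  a ← 72.415371 − (+1.290e-03/-1.618e+00) = 72.416168
iter 4: u=1.274619  f(a)=+2.350e-08  f'(a)=-1.618e+00  a ← 72.416168 − (+2.350e-08/-1.618e+00) = 72.416168
iter 5: u=1.274619  f(a)=+5.684e-14  f'(a)=-1.618e+00  a ← 72.416168 − (+5.684e-14/-1.618e+00) = 72.416168
converged: |Δa| < 1e-12 after 5 iterations
sag = a·(cosh(S/(2a)) − 1) = 72.416168·(cosh(1.274619) − 1) = 67.233870
T_max/T_min = cosh(S/(2a)) = 1.928437

a=72.416 sag=67.234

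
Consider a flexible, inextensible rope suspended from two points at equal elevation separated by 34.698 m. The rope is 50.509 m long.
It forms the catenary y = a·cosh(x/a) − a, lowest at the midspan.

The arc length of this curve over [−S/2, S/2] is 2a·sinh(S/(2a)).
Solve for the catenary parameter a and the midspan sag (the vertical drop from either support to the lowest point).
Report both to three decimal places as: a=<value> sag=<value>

a=11.145 sag=16.459

seed: a₀ = √(S³/(24(L−S))) = √(34.698³/(24·15.811)) = 10.492316
iter 1: u=1.653496  f(a)=+2.308e+00  f'(a)=-3.922e+00  a ← 10.492316 − (+2.308e+00/-3.922e+00) = 11.080612
iter 2: u=1.565708  f(a)=+2.083e-01  f'(a)=-3.244e+00  a ← 11.080612 − (+2.083e-01/-3.244e+00) = 11.144831
iter 3: u=1.556686  f(a)=+2.069e-03  f'(a)=-3.179e+00  a ← 11.144831 − (+2.069e-03/-3.179e+00) = 11.145482
iter 4: u=1.556595  f(a)=+2.087e-07  f'(a)=-3.179e+00  a ← 11.145482 − (+2.087e-07/-3.179e+00) = 11.145482
iter 5: u=1.556595  f(a)=+7.105e-15  f'(a)=-3.179e+00  a ← 11.145482 − (+7.105e-15/-3.179e+00) = 11.145482
converged: |Δa| < 1e-12 after 5 iterations
sag = a·(cosh(S/(2a)) − 1) = 11.145482·(cosh(1.556595) − 1) = 16.459074
T_max/T_min = cosh(S/(2a)) = 2.476749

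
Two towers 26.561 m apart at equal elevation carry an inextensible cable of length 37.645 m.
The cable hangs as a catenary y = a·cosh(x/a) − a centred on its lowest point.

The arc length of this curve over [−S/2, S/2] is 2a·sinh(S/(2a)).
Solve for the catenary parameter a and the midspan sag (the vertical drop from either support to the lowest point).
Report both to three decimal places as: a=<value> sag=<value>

a=8.875 sag=11.935

seed: a₀ = √(S³/(24(L−S))) = √(26.561³/(24·11.084)) = 8.392914
iter 1: u=1.582347  f(a)=+1.473e+00  f'(a)=-3.365e+00  a ← 8.392914 − (+1.473e+00/-3.365e+00) = 8.830796
iter 2: u=1.503885  f(a)=+1.232e-01  f'(a)=-2.824e+00  a ← 8.830796 − (+1.232e-01/-2.824e+00) = 8.874412
iter 3: u=1.496494  f(a)=+1.034e-03  f'(a)=-2.776e+00  a ← 8.874412 − (+1.034e-03/-2.776e+00) = 8.874784
iter 4: u=1.496431  f(a)=+7.423e-08  f'(a)=-2.776e+00  a ← 8.874784 − (+7.423e-08/-2.776e+00) = 8.874784
iter 5: u=1.496431  f(a)=-7.105e-15  f'(a)=-2.776e+00  a ← 8.874784 − (-7.105e-15/-2.776e+00) = 8.874784
converged: |Δa| < 1e-12 after 5 iterations
sag = a·(cosh(S/(2a)) − 1) = 8.874784·(cosh(1.496431) − 1) = 11.935028
T_max/T_min = cosh(S/(2a)) = 2.344825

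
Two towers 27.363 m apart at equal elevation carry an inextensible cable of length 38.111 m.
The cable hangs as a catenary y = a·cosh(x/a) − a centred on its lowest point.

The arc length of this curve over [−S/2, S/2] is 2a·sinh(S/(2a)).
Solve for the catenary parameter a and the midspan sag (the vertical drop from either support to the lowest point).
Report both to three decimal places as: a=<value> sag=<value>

a=9.396 sag=11.850

seed: a₀ = √(S³/(24(L−S))) = √(27.363³/(24·10.748)) = 8.912019
iter 1: u=1.535174  f(a)=+1.340e+00  f'(a)=-3.030e+00  a ← 8.912019 − (+1.340e+00/-3.030e+00) = 9.354184
iter 2: u=1.462608  f(a)=+1.062e-01  f'(a)=-2.568e+00  a ← 9.354184 − (+1.062e-01/-2.568e+00) = 9.395538
iter 3: u=1.456170  f(a)=+7.935e-04  f'(a)=-2.529e+00  a ← 9.395538 − (+7.935e-04/-2.529e+00) = 9.395851
iter 4: u=1.456121  f(a)=+4.505e-08  f'(a)=-2.529e+00  a ← 9.395851 − (+4.505e-08/-2.529e+00) = 9.395851
iter 5: u=1.456121  f(a)=+0.000e+00  f'(a)=-2.529e+00  a ← 9.395851 − (+0.000e+00/-2.529e+00) = 9.395851
converged: |Δa| < 1e-12 after 5 iterations
sag = a·(cosh(S/(2a)) − 1) = 9.395851·(cosh(1.456121) − 1) = 11.850186
T_max/T_min = cosh(S/(2a)) = 2.261215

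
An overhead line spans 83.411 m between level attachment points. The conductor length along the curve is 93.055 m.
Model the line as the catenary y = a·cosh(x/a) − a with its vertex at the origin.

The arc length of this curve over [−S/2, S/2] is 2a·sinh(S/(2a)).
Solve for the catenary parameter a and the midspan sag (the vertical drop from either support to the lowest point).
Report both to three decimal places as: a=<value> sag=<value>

a=50.919 sag=18.056

seed: a₀ = √(S³/(24(L−S))) = √(83.411³/(24·9.644)) = 50.072672
iter 1: u=0.832899  f(a)=+3.401e-01  f'(a)=-4.126e-01  a ← 50.072672 − (+3.401e-01/-4.126e-01) = 50.896950
iter 2: u=0.819411  f(a)=+8.580e-03  f'(a)=-3.920e-01  a ← 50.896950 − (+8.580e-03/-3.920e-01) = 50.918836
iter 3: u=0.819058  f(a)=+5.774e-06  f'(a)=-3.915e-01  a ← 50.918836 − (+5.774e-06/-3.915e-01) = 50.918851
iter 4: u=0.819058  f(a)=+2.615e-12  f'(a)=-3.915e-01  a ← 50.918851 − (+2.615e-12/-3.915e-01) = 50.918851
converged: |Δa| < 1e-12 after 4 iterations
sag = a·(cosh(S/(2a)) − 1) = 50.918851·(cosh(0.819058) − 1) = 18.056055
T_max/T_min = cosh(S/(2a)) = 1.354605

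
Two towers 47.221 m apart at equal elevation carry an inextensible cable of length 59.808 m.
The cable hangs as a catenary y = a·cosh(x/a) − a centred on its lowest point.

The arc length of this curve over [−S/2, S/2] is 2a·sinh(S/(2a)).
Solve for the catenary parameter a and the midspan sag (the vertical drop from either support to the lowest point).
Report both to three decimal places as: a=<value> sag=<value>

seed: a₀ = √(S³/(24(L−S))) = √(47.221³/(24·12.587)) = 18.669644
iter 1: u=1.264647  f(a)=+1.046e+00  f'(a)=-1.577e+00  a ← 18.669644 − (+1.046e+00/-1.577e+00) = 19.332870
iter 2: u=1.221262  f(a)=+5.831e-02  f'(a)=-1.405e+00  a ← 19.332870 − (+5.831e-02/-1.405e+00) = 19.374359
iter 3: u=1.218647  f(a)=+2.050e-04  f'(a)=-1.395e+00  a ← 19.374359 − (+2.050e-04/-1.395e+00) = 19.374506
iter 4: u=1.218638  f(a)=+2.552e-09  f'(a)=-1.395e+00  a ← 19.374506 − (+2.552e-09/-1.395e+00) = 19.374506
iter 5: u=1.218638  f(a)=+7.105e-15  f'(a)=-1.395e+00  a ← 19.374506 − (+7.105e-15/-1.395e+00) = 19.374506
converged: |Δa| < 1e-12 after 5 iterations
sag = a·(cosh(S/(2a)) − 1) = 19.374506·(cosh(1.218638) − 1) = 16.257231
T_max/T_min = cosh(S/(2a)) = 1.839104

a=19.375 sag=16.257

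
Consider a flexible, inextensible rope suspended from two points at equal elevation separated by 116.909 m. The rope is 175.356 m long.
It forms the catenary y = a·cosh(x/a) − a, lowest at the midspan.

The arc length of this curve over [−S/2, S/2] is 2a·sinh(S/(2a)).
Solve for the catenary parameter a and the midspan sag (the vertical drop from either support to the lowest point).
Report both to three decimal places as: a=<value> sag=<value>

seed: a₀ = √(S³/(24(L−S))) = √(116.909³/(24·58.447)) = 33.750887
iter 1: u=1.731940  f(a)=+9.419e+00  f'(a)=-4.620e+00  a ← 33.750887 − (+9.419e+00/-4.620e+00) = 35.789574
iter 2: u=1.633283  f(a)=+9.209e-01  f'(a)=-3.757e+00  a ← 35.789574 − (+9.209e-01/-3.757e+00) = 36.034688
iter 3: u=1.622173  f(a)=+1.091e-02  f'(a)=-3.669e+00  a ← 36.034688 − (+1.091e-02/-3.669e+00) = 36.037662
iter 4: u=1.622039  f(a)=+1.571e-06  f'(a)=-3.667e+00  a ← 36.037662 − (+1.571e-06/-3.667e+00) = 36.037662
iter 5: u=1.622039  f(a)=+2.842e-14  f'(a)=-3.667e+00  a ← 36.037662 − (+2.842e-14/-3.667e+00) = 36.037662
converged: |Δa| < 1e-12 after 5 iterations
sag = a·(cosh(S/(2a)) − 1) = 36.037662·(cosh(1.622039) − 1) = 58.757616
T_max/T_min = cosh(S/(2a)) = 2.630450

a=36.038 sag=58.758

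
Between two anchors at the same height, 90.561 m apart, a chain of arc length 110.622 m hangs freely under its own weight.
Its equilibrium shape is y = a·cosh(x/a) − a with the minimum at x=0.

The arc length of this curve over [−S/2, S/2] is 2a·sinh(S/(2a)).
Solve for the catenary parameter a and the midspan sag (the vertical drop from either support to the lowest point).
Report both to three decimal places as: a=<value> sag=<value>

seed: a₀ = √(S³/(24(L−S))) = √(90.561³/(24·20.061)) = 39.276240
iter 1: u=1.152873  f(a)=+1.376e+00  f'(a)=-1.164e+00  a ← 39.276240 − (+1.376e+00/-1.164e+00) = 40.458584
iter 2: u=1.119182  f(a)=+6.459e-02  f'(a)=-1.057e+00  a ← 40.458584 − (+6.459e-02/-1.057e+00) = 40.519687
iter 3: u=1.117494  f(a)=+1.578e-04  f'(a)=-1.052e+00  a ← 40.519687 − (+1.578e-04/-1.052e+00) = 40.519837
iter 4: u=1.117490  f(a)=+9.465e-10  f'(a)=-1.052e+00  a ← 40.519837 − (+9.465e-10/-1.052e+00) = 40.519837
iter 5: u=1.117490  f(a)=-1.421e-14  f'(a)=-1.052e+00  a ← 40.519837 − (-1.421e-14/-1.052e+00) = 40.519837
converged: |Δa| < 1e-12 after 5 iterations
sag = a·(cosh(S/(2a)) − 1) = 40.519837·(cosh(1.117490) − 1) = 28.045197
T_max/T_min = cosh(S/(2a)) = 1.692135

a=40.520 sag=28.045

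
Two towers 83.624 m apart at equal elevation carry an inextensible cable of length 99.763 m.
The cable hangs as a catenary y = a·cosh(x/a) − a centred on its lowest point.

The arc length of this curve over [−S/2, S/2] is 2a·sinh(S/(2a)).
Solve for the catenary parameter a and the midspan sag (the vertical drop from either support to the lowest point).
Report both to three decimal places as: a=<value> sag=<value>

a=39.934 sag=23.964

seed: a₀ = √(S³/(24(L−S))) = √(83.624³/(24·16.139)) = 38.855498
iter 1: u=1.076090  f(a)=+9.606e-01  f'(a)=-9.310e-01  a ← 38.855498 − (+9.606e-01/-9.310e-01) = 39.887320
iter 2: u=1.048253  f(a)=+3.959e-02  f'(a)=-8.557e-01  a ← 39.887320 − (+3.959e-02/-8.557e-01) = 39.933593
iter 3: u=1.047038  f(a)=+7.367e-05  f'(a)=-8.525e-01  a ← 39.933593 − (+7.367e-05/-8.525e-01) = 39.933679
iter 4: u=1.047036  f(a)=+2.561e-10  f'(a)=-8.525e-01  a ← 39.933679 − (+2.561e-10/-8.525e-01) = 39.933679
iter 5: u=1.047036  f(a)=+0.000e+00  f'(a)=-8.525e-01  a ← 39.933679 − (+0.000e+00/-8.525e-01) = 39.933679
converged: |Δa| < 1e-12 after 5 iterations
sag = a·(cosh(S/(2a)) − 1) = 39.933679·(cosh(1.047036) − 1) = 23.963604
T_max/T_min = cosh(S/(2a)) = 1.600085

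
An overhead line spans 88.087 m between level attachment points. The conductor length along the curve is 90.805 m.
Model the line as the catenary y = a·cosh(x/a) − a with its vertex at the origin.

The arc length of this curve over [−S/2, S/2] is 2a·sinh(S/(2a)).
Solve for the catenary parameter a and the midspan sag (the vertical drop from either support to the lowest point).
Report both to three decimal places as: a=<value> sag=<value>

a=102.832 sag=9.577

seed: a₀ = √(S³/(24(L−S))) = √(88.087³/(24·2.718)) = 102.361675
iter 1: u=0.430273  f(a)=+2.527e-02  f'(a)=-5.410e-02  a ← 102.361675 − (+2.527e-02/-5.410e-02) = 102.828831
iter 2: u=0.428319  f(a)=+1.740e-04  f'(a)=-5.335e-02  a ← 102.828831 − (+1.740e-04/-5.335e-02) = 102.832093
iter 3: u=0.428305  f(a)=+8.383e-09  f'(a)=-5.335e-02  a ← 102.832093 − (+8.383e-09/-5.335e-02) = 102.832093
iter 4: u=0.428305  f(a)=+0.000e+00  f'(a)=-5.335e-02  a ← 102.832093 − (+0.000e+00/-5.335e-02) = 102.832093
converged: |Δa| < 1e-12 after 4 iterations
sag = a·(cosh(S/(2a)) − 1) = 102.832093·(cosh(0.428305) − 1) = 9.577099
T_max/T_min = cosh(S/(2a)) = 1.093133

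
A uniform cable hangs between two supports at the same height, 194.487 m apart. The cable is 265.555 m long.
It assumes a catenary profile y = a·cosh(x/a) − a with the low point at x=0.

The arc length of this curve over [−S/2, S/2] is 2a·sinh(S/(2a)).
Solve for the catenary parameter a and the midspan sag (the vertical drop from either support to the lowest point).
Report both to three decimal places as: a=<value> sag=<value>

a=69.008 sag=80.631

seed: a₀ = √(S³/(24(L−S))) = √(194.487³/(24·71.068)) = 65.673959
iter 1: u=1.480701  f(a)=+8.210e+00  f'(a)=-2.677e+00  a ← 65.673959 − (+8.210e+00/-2.677e+00) = 68.740301
iter 2: u=1.414650  f(a)=+6.100e-01  f'(a)=-2.293e+00  a ← 68.740301 − (+6.100e-01/-2.293e+00) = 69.006324
iter 3: u=1.409197  f(a)=+3.965e-03  f'(a)=-2.263e+00  a ← 69.006324 − (+3.965e-03/-2.263e+00) = 69.008076
iter 4: u=1.409161  f(a)=+1.699e-07  f'(a)=-2.263e+00  a ← 69.008076 − (+1.699e-07/-2.263e+00) = 69.008076
iter 5: u=1.409161  f(a)=+5.684e-14  f'(a)=-2.263e+00  a ← 69.008076 − (+5.684e-14/-2.263e+00) = 69.008076
converged: |Δa| < 1e-12 after 5 iterations
sag = a·(cosh(S/(2a)) − 1) = 69.008076·(cosh(1.409161) − 1) = 80.631421
T_max/T_min = cosh(S/(2a)) = 2.168435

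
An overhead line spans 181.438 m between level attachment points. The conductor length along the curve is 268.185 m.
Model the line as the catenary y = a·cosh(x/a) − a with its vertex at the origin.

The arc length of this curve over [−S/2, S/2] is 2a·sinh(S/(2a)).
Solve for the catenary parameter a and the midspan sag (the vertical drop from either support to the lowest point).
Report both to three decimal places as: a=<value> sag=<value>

seed: a₀ = √(S³/(24(L−S))) = √(181.438³/(24·86.747)) = 53.562338
iter 1: u=1.693709  f(a)=+1.333e+01  f'(a)=-4.269e+00  a ← 53.562338 − (+1.333e+01/-4.269e+00) = 56.684338
iter 2: u=1.600424  f(a)=+1.254e+00  f'(a)=-3.500e+00  a ← 56.684338 − (+1.254e+00/-3.500e+00) = 57.042638
iter 3: u=1.590372  f(a)=+1.365e-02  f'(a)=-3.424e+00  a ← 57.042638 − (+1.365e-02/-3.424e+00) = 57.046624
iter 4: u=1.590261  f(a)=+1.656e-06  f'(a)=-3.423e+00  a ← 57.046624 − (+1.656e-06/-3.423e+00) = 57.046625
iter 5: u=1.590261  f(a)=+5.684e-14  f'(a)=-3.423e+00  a ← 57.046625 − (+5.684e-14/-3.423e+00) = 57.046625
converged: |Δa| < 1e-12 after 5 iterations
sag = a·(cosh(S/(2a)) − 1) = 57.046625·(cosh(1.590261) − 1) = 88.676112
T_max/T_min = cosh(S/(2a)) = 2.554450

a=57.047 sag=88.676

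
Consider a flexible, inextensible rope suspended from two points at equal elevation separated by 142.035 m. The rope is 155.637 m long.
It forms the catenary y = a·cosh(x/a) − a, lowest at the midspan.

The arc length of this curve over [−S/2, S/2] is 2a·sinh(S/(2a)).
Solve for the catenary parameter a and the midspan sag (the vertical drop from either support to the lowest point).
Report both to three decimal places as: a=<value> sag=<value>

seed: a₀ = √(S³/(24(L−S))) = √(142.035³/(24·13.602)) = 93.688451
iter 1: u=0.758018  f(a)=+3.962e-01  f'(a)=-3.074e-01  a ← 93.688451 − (+3.962e-01/-3.074e-01) = 94.977235
iter 2: u=0.747732  f(a)=+8.323e-03  f'(a)=-2.946e-01  a ← 94.977235 − (+8.323e-03/-2.946e-01) = 95.005486
iter 3: u=0.747509  f(a)=+3.848e-06  f'(a)=-2.943e-01  a ← 95.005486 − (+3.848e-06/-2.943e-01) = 95.005499
iter 4: u=0.747509  f(a)=+8.242e-13  f'(a)=-2.943e-01  a ← 95.005499 − (+8.242e-13/-2.943e-01) = 95.005499
converged: |Δa| < 1e-12 after 4 iterations
sag = a·(cosh(S/(2a)) − 1) = 95.005499·(cosh(0.747509) − 1) = 27.802334
T_max/T_min = cosh(S/(2a)) = 1.292639

a=95.005 sag=27.802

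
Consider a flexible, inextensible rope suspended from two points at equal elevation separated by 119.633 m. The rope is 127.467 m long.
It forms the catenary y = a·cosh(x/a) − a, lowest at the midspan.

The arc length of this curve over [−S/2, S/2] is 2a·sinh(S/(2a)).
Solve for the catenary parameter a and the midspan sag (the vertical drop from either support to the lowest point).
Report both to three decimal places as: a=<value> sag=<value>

a=96.352 sag=19.171

seed: a₀ = √(S³/(24(L−S))) = √(119.633³/(24·7.834)) = 95.428717
iter 1: u=0.626819  f(a)=+1.553e-01  f'(a)=-1.707e-01  a ← 95.428717 − (+1.553e-01/-1.707e-01) = 96.338630
iter 2: u=0.620898  f(a)=+2.250e-03  f'(a)=-1.658e-01  a ← 96.338630 − (+2.250e-03/-1.658e-01) = 96.352199
iter 3: u=0.620811  f(a)=+4.873e-07  f'(a)=-1.657e-01  a ← 96.352199 − (+4.873e-07/-1.657e-01) = 96.352202
iter 4: u=0.620811  f(a)=+0.000e+00  f'(a)=-1.657e-01  a ← 96.352202 − (+0.000e+00/-1.657e-01) = 96.352202
converged: |Δa| < 1e-12 after 4 iterations
sag = a·(cosh(S/(2a)) − 1) = 96.352202·(cosh(0.620811) − 1) = 19.171414
T_max/T_min = cosh(S/(2a)) = 1.198972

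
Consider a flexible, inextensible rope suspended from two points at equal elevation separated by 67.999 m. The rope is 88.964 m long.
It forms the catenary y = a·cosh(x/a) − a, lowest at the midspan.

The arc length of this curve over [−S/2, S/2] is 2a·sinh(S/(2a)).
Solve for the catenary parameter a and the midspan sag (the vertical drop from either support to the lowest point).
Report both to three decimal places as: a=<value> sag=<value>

a=26.080 sag=25.484

seed: a₀ = √(S³/(24(L−S))) = √(67.999³/(24·20.965)) = 24.997739
iter 1: u=1.360103  f(a)=+2.027e+00  f'(a)=-2.009e+00  a ← 24.997739 − (+2.027e+00/-2.009e+00) = 26.006659
iter 2: u=1.307338  f(a)=+1.292e-01  f'(a)=-1.760e+00  a ← 26.006659 − (+1.292e-01/-1.760e+00) = 26.080037
iter 3: u=1.303660  f(a)=+6.035e-04  f'(a)=-1.744e+00  a ← 26.080037 − (+6.035e-04/-1.744e+00) = 26.080383
iter 4: u=1.303643  f(a)=+1.331e-08  f'(a)=-1.744e+00  a ← 26.080383 − (+1.331e-08/-1.744e+00) = 26.080383
iter 5: u=1.303643  f(a)=-1.421e-14  f'(a)=-1.744e+00  a ← 26.080383 − (-1.421e-14/-1.744e+00) = 26.080383
converged: |Δa| < 1e-12 after 5 iterations
sag = a·(cosh(S/(2a)) − 1) = 26.080383·(cosh(1.303643) − 1) = 25.483507
T_max/T_min = cosh(S/(2a)) = 1.977114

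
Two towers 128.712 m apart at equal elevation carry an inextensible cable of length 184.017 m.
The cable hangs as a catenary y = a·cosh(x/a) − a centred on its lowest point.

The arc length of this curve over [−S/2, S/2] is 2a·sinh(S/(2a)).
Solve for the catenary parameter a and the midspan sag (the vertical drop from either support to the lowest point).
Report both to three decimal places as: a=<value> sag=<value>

a=42.445 sag=58.882

seed: a₀ = √(S³/(24(L−S))) = √(128.712³/(24·55.305)) = 40.081202
iter 1: u=1.605640  f(a)=+7.583e+00  f'(a)=-3.540e+00  a ← 40.081202 − (+7.583e+00/-3.540e+00) = 42.223302
iter 2: u=1.524182  f(a)=+6.503e-01  f'(a)=-2.956e+00  a ← 42.223302 − (+6.503e-01/-2.956e+00) = 42.443261
iter 3: u=1.516283  f(a)=+5.774e-03  f'(a)=-2.904e+00  a ← 42.443261 − (+5.774e-03/-2.904e+00) = 42.445249
iter 4: u=1.516212  f(a)=+4.642e-07  f'(a)=-2.904e+00  a ← 42.445249 − (+4.642e-07/-2.904e+00) = 42.445249
iter 5: u=1.516212  f(a)=+2.842e-14  f'(a)=-2.904e+00  a ← 42.445249 − (+2.842e-14/-2.904e+00) = 42.445249
converged: |Δa| < 1e-12 after 5 iterations
sag = a·(cosh(S/(2a)) − 1) = 42.445249·(cosh(1.516212) − 1) = 58.881762
T_max/T_min = cosh(S/(2a)) = 2.387240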